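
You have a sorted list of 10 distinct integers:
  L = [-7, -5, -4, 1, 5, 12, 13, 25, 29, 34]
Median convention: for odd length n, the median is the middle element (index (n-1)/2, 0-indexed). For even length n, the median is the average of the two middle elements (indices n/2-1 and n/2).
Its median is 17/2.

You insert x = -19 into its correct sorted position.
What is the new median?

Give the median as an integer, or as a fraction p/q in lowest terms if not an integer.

Old list (sorted, length 10): [-7, -5, -4, 1, 5, 12, 13, 25, 29, 34]
Old median = 17/2
Insert x = -19
Old length even (10). Middle pair: indices 4,5 = 5,12.
New length odd (11). New median = single middle element.
x = -19: 0 elements are < x, 10 elements are > x.
New sorted list: [-19, -7, -5, -4, 1, 5, 12, 13, 25, 29, 34]
New median = 5

Answer: 5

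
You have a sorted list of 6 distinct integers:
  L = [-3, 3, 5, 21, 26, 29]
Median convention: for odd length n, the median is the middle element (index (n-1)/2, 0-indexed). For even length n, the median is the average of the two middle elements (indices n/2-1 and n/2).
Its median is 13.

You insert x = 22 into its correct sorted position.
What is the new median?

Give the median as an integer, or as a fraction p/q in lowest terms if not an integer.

Answer: 21

Derivation:
Old list (sorted, length 6): [-3, 3, 5, 21, 26, 29]
Old median = 13
Insert x = 22
Old length even (6). Middle pair: indices 2,3 = 5,21.
New length odd (7). New median = single middle element.
x = 22: 4 elements are < x, 2 elements are > x.
New sorted list: [-3, 3, 5, 21, 22, 26, 29]
New median = 21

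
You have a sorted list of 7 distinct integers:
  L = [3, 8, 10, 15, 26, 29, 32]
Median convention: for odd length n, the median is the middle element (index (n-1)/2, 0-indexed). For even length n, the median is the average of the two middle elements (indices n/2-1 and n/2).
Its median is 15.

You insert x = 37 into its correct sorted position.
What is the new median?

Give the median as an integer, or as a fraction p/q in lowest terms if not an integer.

Answer: 41/2

Derivation:
Old list (sorted, length 7): [3, 8, 10, 15, 26, 29, 32]
Old median = 15
Insert x = 37
Old length odd (7). Middle was index 3 = 15.
New length even (8). New median = avg of two middle elements.
x = 37: 7 elements are < x, 0 elements are > x.
New sorted list: [3, 8, 10, 15, 26, 29, 32, 37]
New median = 41/2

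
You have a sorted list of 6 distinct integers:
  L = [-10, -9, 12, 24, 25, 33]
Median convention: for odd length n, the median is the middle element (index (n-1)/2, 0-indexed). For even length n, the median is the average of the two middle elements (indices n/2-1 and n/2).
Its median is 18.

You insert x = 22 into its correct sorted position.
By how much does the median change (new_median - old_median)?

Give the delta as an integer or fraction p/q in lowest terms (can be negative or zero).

Old median = 18
After inserting x = 22: new sorted = [-10, -9, 12, 22, 24, 25, 33]
New median = 22
Delta = 22 - 18 = 4

Answer: 4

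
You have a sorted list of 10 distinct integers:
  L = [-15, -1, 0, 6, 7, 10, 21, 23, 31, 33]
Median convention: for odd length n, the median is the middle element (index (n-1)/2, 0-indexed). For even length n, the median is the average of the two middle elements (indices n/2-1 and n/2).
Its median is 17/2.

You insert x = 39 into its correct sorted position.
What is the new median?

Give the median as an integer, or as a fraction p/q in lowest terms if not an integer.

Old list (sorted, length 10): [-15, -1, 0, 6, 7, 10, 21, 23, 31, 33]
Old median = 17/2
Insert x = 39
Old length even (10). Middle pair: indices 4,5 = 7,10.
New length odd (11). New median = single middle element.
x = 39: 10 elements are < x, 0 elements are > x.
New sorted list: [-15, -1, 0, 6, 7, 10, 21, 23, 31, 33, 39]
New median = 10

Answer: 10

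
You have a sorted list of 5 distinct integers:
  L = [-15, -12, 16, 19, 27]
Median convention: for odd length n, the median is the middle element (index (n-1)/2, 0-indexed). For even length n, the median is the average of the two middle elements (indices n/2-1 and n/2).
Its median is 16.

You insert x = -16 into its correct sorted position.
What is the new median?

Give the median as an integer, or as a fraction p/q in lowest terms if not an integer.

Answer: 2

Derivation:
Old list (sorted, length 5): [-15, -12, 16, 19, 27]
Old median = 16
Insert x = -16
Old length odd (5). Middle was index 2 = 16.
New length even (6). New median = avg of two middle elements.
x = -16: 0 elements are < x, 5 elements are > x.
New sorted list: [-16, -15, -12, 16, 19, 27]
New median = 2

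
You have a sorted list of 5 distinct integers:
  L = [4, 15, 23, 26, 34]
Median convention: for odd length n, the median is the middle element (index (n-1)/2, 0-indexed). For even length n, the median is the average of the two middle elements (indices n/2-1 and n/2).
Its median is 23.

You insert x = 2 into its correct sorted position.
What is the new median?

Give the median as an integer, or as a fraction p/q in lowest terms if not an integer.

Old list (sorted, length 5): [4, 15, 23, 26, 34]
Old median = 23
Insert x = 2
Old length odd (5). Middle was index 2 = 23.
New length even (6). New median = avg of two middle elements.
x = 2: 0 elements are < x, 5 elements are > x.
New sorted list: [2, 4, 15, 23, 26, 34]
New median = 19

Answer: 19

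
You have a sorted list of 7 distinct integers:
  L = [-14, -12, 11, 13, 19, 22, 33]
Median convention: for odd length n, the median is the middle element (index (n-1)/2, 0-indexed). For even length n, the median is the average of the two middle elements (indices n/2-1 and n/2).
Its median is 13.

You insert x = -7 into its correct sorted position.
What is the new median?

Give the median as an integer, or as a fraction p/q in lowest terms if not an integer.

Answer: 12

Derivation:
Old list (sorted, length 7): [-14, -12, 11, 13, 19, 22, 33]
Old median = 13
Insert x = -7
Old length odd (7). Middle was index 3 = 13.
New length even (8). New median = avg of two middle elements.
x = -7: 2 elements are < x, 5 elements are > x.
New sorted list: [-14, -12, -7, 11, 13, 19, 22, 33]
New median = 12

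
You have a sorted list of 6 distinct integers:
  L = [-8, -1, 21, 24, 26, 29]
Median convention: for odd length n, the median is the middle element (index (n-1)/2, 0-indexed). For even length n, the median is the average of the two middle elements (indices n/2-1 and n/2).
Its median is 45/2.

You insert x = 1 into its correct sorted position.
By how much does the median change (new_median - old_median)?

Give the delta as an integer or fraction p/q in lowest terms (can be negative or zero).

Old median = 45/2
After inserting x = 1: new sorted = [-8, -1, 1, 21, 24, 26, 29]
New median = 21
Delta = 21 - 45/2 = -3/2

Answer: -3/2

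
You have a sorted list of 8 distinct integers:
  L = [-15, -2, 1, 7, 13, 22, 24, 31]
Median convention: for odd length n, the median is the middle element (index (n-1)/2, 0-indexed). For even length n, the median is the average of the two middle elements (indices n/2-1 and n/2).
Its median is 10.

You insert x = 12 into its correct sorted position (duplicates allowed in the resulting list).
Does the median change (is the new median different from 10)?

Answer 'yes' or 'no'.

Answer: yes

Derivation:
Old median = 10
Insert x = 12
New median = 12
Changed? yes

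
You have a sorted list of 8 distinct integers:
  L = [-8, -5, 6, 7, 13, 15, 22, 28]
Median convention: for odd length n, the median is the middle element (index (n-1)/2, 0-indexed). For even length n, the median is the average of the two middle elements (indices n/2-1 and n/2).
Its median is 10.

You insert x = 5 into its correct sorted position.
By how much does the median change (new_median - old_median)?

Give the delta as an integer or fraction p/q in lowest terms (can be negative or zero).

Old median = 10
After inserting x = 5: new sorted = [-8, -5, 5, 6, 7, 13, 15, 22, 28]
New median = 7
Delta = 7 - 10 = -3

Answer: -3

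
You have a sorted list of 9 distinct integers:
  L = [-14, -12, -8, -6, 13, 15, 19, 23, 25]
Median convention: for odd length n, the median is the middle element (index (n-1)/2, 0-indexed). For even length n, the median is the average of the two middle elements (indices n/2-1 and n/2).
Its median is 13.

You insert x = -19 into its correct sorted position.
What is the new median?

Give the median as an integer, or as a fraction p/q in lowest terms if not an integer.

Answer: 7/2

Derivation:
Old list (sorted, length 9): [-14, -12, -8, -6, 13, 15, 19, 23, 25]
Old median = 13
Insert x = -19
Old length odd (9). Middle was index 4 = 13.
New length even (10). New median = avg of two middle elements.
x = -19: 0 elements are < x, 9 elements are > x.
New sorted list: [-19, -14, -12, -8, -6, 13, 15, 19, 23, 25]
New median = 7/2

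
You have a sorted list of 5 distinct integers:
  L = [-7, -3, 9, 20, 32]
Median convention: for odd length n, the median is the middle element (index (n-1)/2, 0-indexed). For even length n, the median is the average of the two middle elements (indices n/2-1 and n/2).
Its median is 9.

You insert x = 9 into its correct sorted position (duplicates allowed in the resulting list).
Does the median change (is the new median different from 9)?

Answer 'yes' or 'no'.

Answer: no

Derivation:
Old median = 9
Insert x = 9
New median = 9
Changed? no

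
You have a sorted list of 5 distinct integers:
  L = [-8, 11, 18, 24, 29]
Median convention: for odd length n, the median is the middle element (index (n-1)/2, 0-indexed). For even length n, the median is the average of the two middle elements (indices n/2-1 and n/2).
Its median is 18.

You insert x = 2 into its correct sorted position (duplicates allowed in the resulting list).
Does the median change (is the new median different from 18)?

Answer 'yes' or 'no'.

Old median = 18
Insert x = 2
New median = 29/2
Changed? yes

Answer: yes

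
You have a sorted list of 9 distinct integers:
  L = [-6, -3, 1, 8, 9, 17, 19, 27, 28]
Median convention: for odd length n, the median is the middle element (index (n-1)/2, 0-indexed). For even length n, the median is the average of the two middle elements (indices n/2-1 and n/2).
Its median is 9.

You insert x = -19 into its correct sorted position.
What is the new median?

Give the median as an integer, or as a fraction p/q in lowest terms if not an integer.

Answer: 17/2

Derivation:
Old list (sorted, length 9): [-6, -3, 1, 8, 9, 17, 19, 27, 28]
Old median = 9
Insert x = -19
Old length odd (9). Middle was index 4 = 9.
New length even (10). New median = avg of two middle elements.
x = -19: 0 elements are < x, 9 elements are > x.
New sorted list: [-19, -6, -3, 1, 8, 9, 17, 19, 27, 28]
New median = 17/2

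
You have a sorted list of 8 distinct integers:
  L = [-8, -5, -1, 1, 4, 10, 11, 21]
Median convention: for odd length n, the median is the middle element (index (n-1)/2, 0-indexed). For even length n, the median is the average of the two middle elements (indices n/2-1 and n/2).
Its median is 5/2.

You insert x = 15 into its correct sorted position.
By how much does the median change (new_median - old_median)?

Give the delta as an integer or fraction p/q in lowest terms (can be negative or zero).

Answer: 3/2

Derivation:
Old median = 5/2
After inserting x = 15: new sorted = [-8, -5, -1, 1, 4, 10, 11, 15, 21]
New median = 4
Delta = 4 - 5/2 = 3/2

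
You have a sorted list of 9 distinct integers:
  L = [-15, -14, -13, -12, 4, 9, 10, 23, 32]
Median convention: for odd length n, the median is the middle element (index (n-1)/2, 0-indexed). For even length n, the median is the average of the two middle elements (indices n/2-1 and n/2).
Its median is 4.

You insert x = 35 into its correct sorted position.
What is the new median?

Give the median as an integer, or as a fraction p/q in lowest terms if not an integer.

Old list (sorted, length 9): [-15, -14, -13, -12, 4, 9, 10, 23, 32]
Old median = 4
Insert x = 35
Old length odd (9). Middle was index 4 = 4.
New length even (10). New median = avg of two middle elements.
x = 35: 9 elements are < x, 0 elements are > x.
New sorted list: [-15, -14, -13, -12, 4, 9, 10, 23, 32, 35]
New median = 13/2

Answer: 13/2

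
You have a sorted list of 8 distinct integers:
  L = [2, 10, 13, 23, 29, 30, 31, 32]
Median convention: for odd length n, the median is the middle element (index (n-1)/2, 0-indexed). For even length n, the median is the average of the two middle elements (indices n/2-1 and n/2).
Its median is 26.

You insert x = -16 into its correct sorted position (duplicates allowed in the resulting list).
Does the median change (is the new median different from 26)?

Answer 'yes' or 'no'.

Answer: yes

Derivation:
Old median = 26
Insert x = -16
New median = 23
Changed? yes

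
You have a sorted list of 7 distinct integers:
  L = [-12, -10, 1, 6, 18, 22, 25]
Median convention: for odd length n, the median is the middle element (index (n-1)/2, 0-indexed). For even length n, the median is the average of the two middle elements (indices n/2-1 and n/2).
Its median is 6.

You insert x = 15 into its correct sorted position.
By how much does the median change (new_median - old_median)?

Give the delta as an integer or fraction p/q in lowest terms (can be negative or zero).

Answer: 9/2

Derivation:
Old median = 6
After inserting x = 15: new sorted = [-12, -10, 1, 6, 15, 18, 22, 25]
New median = 21/2
Delta = 21/2 - 6 = 9/2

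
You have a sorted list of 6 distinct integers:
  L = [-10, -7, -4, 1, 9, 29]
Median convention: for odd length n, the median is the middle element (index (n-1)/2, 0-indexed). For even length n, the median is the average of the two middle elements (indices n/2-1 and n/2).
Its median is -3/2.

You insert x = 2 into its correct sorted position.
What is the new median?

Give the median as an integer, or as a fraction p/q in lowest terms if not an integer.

Old list (sorted, length 6): [-10, -7, -4, 1, 9, 29]
Old median = -3/2
Insert x = 2
Old length even (6). Middle pair: indices 2,3 = -4,1.
New length odd (7). New median = single middle element.
x = 2: 4 elements are < x, 2 elements are > x.
New sorted list: [-10, -7, -4, 1, 2, 9, 29]
New median = 1

Answer: 1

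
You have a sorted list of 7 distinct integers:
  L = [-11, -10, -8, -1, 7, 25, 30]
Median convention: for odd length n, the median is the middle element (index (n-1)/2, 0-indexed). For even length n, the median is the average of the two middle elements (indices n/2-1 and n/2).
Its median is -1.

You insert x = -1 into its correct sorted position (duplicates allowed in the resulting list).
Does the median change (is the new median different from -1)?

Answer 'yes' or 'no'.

Answer: no

Derivation:
Old median = -1
Insert x = -1
New median = -1
Changed? no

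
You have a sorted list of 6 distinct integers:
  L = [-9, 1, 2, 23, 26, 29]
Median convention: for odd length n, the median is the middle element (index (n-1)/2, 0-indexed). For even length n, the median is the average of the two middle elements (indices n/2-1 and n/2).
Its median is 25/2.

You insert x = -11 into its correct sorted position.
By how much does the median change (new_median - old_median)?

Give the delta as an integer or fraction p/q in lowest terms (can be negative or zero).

Answer: -21/2

Derivation:
Old median = 25/2
After inserting x = -11: new sorted = [-11, -9, 1, 2, 23, 26, 29]
New median = 2
Delta = 2 - 25/2 = -21/2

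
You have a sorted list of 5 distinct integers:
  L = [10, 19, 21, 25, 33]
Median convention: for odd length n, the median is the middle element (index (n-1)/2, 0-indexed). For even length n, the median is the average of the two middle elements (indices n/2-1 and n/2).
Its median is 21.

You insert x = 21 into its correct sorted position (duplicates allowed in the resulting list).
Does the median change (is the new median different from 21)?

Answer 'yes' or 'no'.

Old median = 21
Insert x = 21
New median = 21
Changed? no

Answer: no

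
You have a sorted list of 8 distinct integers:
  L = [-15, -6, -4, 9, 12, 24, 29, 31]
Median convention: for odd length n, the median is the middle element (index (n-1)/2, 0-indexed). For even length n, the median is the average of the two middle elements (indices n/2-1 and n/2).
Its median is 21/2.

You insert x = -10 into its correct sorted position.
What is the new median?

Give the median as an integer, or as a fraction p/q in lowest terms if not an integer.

Answer: 9

Derivation:
Old list (sorted, length 8): [-15, -6, -4, 9, 12, 24, 29, 31]
Old median = 21/2
Insert x = -10
Old length even (8). Middle pair: indices 3,4 = 9,12.
New length odd (9). New median = single middle element.
x = -10: 1 elements are < x, 7 elements are > x.
New sorted list: [-15, -10, -6, -4, 9, 12, 24, 29, 31]
New median = 9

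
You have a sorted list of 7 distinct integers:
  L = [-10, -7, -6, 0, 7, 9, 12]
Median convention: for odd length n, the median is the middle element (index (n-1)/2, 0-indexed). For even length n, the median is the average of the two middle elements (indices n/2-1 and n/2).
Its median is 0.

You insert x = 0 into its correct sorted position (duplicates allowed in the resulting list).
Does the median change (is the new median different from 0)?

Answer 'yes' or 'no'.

Answer: no

Derivation:
Old median = 0
Insert x = 0
New median = 0
Changed? no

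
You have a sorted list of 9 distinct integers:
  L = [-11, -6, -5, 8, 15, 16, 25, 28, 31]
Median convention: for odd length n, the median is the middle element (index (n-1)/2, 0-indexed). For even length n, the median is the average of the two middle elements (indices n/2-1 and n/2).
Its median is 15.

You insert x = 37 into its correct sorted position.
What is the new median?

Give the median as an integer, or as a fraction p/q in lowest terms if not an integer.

Old list (sorted, length 9): [-11, -6, -5, 8, 15, 16, 25, 28, 31]
Old median = 15
Insert x = 37
Old length odd (9). Middle was index 4 = 15.
New length even (10). New median = avg of two middle elements.
x = 37: 9 elements are < x, 0 elements are > x.
New sorted list: [-11, -6, -5, 8, 15, 16, 25, 28, 31, 37]
New median = 31/2

Answer: 31/2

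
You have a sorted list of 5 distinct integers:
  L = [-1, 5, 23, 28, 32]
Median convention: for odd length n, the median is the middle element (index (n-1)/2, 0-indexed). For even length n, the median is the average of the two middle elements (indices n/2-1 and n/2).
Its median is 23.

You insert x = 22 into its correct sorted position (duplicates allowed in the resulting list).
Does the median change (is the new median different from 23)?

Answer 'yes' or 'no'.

Old median = 23
Insert x = 22
New median = 45/2
Changed? yes

Answer: yes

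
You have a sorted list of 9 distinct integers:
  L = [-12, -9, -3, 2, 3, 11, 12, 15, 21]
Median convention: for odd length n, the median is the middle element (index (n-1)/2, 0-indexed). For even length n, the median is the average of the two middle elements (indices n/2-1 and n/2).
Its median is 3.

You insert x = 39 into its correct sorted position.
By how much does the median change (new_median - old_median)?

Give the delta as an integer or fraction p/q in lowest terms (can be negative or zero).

Old median = 3
After inserting x = 39: new sorted = [-12, -9, -3, 2, 3, 11, 12, 15, 21, 39]
New median = 7
Delta = 7 - 3 = 4

Answer: 4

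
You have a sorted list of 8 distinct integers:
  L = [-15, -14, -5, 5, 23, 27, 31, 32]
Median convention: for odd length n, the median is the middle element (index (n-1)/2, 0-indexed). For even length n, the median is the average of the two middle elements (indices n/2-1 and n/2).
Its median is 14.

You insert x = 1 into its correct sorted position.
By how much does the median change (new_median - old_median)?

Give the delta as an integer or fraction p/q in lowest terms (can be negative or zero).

Old median = 14
After inserting x = 1: new sorted = [-15, -14, -5, 1, 5, 23, 27, 31, 32]
New median = 5
Delta = 5 - 14 = -9

Answer: -9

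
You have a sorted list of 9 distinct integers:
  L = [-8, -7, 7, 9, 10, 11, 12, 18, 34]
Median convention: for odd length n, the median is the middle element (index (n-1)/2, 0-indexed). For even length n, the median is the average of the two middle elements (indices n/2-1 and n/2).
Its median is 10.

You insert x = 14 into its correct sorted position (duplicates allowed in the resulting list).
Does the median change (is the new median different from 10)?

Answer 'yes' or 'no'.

Old median = 10
Insert x = 14
New median = 21/2
Changed? yes

Answer: yes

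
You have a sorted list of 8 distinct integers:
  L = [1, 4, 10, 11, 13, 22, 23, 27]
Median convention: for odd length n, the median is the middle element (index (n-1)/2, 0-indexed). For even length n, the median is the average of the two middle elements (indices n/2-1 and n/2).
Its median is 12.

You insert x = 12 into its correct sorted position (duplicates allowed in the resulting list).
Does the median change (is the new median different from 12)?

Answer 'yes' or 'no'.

Old median = 12
Insert x = 12
New median = 12
Changed? no

Answer: no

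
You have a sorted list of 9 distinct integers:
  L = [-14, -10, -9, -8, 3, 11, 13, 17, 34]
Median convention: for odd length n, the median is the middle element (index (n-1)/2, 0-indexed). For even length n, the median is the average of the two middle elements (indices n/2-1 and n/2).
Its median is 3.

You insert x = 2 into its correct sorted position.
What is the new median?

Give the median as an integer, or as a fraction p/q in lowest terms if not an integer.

Old list (sorted, length 9): [-14, -10, -9, -8, 3, 11, 13, 17, 34]
Old median = 3
Insert x = 2
Old length odd (9). Middle was index 4 = 3.
New length even (10). New median = avg of two middle elements.
x = 2: 4 elements are < x, 5 elements are > x.
New sorted list: [-14, -10, -9, -8, 2, 3, 11, 13, 17, 34]
New median = 5/2

Answer: 5/2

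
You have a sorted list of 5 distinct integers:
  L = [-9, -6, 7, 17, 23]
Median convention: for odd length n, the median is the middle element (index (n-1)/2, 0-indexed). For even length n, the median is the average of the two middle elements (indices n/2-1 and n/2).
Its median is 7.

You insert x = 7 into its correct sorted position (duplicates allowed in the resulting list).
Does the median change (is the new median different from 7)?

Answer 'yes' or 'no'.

Answer: no

Derivation:
Old median = 7
Insert x = 7
New median = 7
Changed? no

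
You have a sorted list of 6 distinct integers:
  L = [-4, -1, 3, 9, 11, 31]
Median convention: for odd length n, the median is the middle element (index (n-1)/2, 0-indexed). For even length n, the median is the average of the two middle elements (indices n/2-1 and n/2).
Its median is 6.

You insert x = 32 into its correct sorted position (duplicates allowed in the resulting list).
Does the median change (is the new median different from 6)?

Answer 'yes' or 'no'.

Old median = 6
Insert x = 32
New median = 9
Changed? yes

Answer: yes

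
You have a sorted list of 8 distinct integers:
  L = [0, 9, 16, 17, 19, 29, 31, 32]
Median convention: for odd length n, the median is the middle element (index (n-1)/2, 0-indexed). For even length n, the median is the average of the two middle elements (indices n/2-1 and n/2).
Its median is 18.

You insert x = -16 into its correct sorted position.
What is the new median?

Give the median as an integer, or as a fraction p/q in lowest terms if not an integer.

Answer: 17

Derivation:
Old list (sorted, length 8): [0, 9, 16, 17, 19, 29, 31, 32]
Old median = 18
Insert x = -16
Old length even (8). Middle pair: indices 3,4 = 17,19.
New length odd (9). New median = single middle element.
x = -16: 0 elements are < x, 8 elements are > x.
New sorted list: [-16, 0, 9, 16, 17, 19, 29, 31, 32]
New median = 17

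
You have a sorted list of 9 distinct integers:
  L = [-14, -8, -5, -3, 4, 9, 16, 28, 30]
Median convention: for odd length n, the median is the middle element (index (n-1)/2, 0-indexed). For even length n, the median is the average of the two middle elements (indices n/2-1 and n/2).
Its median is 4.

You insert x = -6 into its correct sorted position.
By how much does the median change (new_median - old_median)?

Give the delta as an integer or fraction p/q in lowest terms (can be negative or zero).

Old median = 4
After inserting x = -6: new sorted = [-14, -8, -6, -5, -3, 4, 9, 16, 28, 30]
New median = 1/2
Delta = 1/2 - 4 = -7/2

Answer: -7/2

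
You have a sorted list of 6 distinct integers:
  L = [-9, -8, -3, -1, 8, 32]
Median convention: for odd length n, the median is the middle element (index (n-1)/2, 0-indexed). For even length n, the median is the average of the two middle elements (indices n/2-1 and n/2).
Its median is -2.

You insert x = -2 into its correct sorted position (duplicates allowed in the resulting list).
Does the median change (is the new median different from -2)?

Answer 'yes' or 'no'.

Answer: no

Derivation:
Old median = -2
Insert x = -2
New median = -2
Changed? no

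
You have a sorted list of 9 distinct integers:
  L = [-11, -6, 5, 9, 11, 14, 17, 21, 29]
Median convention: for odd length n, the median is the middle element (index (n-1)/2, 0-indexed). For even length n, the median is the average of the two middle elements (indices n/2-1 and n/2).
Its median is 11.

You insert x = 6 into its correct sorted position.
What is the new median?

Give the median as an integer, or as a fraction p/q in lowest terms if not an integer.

Answer: 10

Derivation:
Old list (sorted, length 9): [-11, -6, 5, 9, 11, 14, 17, 21, 29]
Old median = 11
Insert x = 6
Old length odd (9). Middle was index 4 = 11.
New length even (10). New median = avg of two middle elements.
x = 6: 3 elements are < x, 6 elements are > x.
New sorted list: [-11, -6, 5, 6, 9, 11, 14, 17, 21, 29]
New median = 10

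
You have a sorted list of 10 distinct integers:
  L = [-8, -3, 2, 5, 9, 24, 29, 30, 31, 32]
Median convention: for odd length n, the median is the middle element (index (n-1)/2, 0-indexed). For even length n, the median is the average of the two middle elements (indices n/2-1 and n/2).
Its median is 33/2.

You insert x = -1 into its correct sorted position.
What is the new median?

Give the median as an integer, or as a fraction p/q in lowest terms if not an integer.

Answer: 9

Derivation:
Old list (sorted, length 10): [-8, -3, 2, 5, 9, 24, 29, 30, 31, 32]
Old median = 33/2
Insert x = -1
Old length even (10). Middle pair: indices 4,5 = 9,24.
New length odd (11). New median = single middle element.
x = -1: 2 elements are < x, 8 elements are > x.
New sorted list: [-8, -3, -1, 2, 5, 9, 24, 29, 30, 31, 32]
New median = 9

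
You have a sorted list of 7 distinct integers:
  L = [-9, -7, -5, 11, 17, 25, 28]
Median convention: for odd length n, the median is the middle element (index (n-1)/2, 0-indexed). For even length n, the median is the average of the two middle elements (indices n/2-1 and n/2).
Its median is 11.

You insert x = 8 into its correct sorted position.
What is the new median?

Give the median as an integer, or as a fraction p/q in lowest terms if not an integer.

Old list (sorted, length 7): [-9, -7, -5, 11, 17, 25, 28]
Old median = 11
Insert x = 8
Old length odd (7). Middle was index 3 = 11.
New length even (8). New median = avg of two middle elements.
x = 8: 3 elements are < x, 4 elements are > x.
New sorted list: [-9, -7, -5, 8, 11, 17, 25, 28]
New median = 19/2

Answer: 19/2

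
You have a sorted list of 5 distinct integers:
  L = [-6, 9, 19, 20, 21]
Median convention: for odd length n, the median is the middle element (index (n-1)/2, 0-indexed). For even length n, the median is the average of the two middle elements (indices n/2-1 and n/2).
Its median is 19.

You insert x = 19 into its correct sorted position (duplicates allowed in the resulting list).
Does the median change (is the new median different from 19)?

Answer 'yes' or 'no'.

Answer: no

Derivation:
Old median = 19
Insert x = 19
New median = 19
Changed? no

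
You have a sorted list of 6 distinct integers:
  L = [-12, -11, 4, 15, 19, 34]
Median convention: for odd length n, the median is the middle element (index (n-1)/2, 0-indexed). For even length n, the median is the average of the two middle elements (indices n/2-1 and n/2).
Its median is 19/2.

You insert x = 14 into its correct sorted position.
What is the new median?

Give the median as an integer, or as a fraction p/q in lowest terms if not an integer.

Old list (sorted, length 6): [-12, -11, 4, 15, 19, 34]
Old median = 19/2
Insert x = 14
Old length even (6). Middle pair: indices 2,3 = 4,15.
New length odd (7). New median = single middle element.
x = 14: 3 elements are < x, 3 elements are > x.
New sorted list: [-12, -11, 4, 14, 15, 19, 34]
New median = 14

Answer: 14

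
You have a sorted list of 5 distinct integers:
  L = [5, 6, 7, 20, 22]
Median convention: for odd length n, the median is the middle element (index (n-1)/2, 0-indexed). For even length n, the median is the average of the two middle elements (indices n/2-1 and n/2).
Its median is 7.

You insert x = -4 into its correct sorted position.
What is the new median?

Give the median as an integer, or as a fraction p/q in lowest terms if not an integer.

Answer: 13/2

Derivation:
Old list (sorted, length 5): [5, 6, 7, 20, 22]
Old median = 7
Insert x = -4
Old length odd (5). Middle was index 2 = 7.
New length even (6). New median = avg of two middle elements.
x = -4: 0 elements are < x, 5 elements are > x.
New sorted list: [-4, 5, 6, 7, 20, 22]
New median = 13/2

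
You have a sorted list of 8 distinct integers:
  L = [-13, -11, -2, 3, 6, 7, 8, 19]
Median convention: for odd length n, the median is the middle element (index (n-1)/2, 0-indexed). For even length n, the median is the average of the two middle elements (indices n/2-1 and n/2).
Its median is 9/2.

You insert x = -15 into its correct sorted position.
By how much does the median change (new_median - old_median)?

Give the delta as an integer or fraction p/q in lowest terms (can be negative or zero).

Answer: -3/2

Derivation:
Old median = 9/2
After inserting x = -15: new sorted = [-15, -13, -11, -2, 3, 6, 7, 8, 19]
New median = 3
Delta = 3 - 9/2 = -3/2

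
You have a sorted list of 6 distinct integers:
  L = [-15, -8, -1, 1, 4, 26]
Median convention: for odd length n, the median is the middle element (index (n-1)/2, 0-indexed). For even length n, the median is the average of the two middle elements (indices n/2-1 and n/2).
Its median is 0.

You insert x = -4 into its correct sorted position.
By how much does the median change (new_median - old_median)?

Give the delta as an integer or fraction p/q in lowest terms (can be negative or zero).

Old median = 0
After inserting x = -4: new sorted = [-15, -8, -4, -1, 1, 4, 26]
New median = -1
Delta = -1 - 0 = -1

Answer: -1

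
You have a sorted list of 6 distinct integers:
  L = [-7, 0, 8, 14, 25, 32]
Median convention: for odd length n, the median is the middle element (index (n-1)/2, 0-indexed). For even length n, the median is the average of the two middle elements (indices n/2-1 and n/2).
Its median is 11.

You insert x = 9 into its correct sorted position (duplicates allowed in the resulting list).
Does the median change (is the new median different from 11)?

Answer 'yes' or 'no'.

Old median = 11
Insert x = 9
New median = 9
Changed? yes

Answer: yes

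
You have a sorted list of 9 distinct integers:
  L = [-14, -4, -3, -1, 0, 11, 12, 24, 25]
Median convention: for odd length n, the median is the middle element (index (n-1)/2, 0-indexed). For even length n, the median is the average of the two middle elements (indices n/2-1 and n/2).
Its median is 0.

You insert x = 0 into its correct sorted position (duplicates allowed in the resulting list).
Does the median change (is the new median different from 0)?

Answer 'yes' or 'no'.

Answer: no

Derivation:
Old median = 0
Insert x = 0
New median = 0
Changed? no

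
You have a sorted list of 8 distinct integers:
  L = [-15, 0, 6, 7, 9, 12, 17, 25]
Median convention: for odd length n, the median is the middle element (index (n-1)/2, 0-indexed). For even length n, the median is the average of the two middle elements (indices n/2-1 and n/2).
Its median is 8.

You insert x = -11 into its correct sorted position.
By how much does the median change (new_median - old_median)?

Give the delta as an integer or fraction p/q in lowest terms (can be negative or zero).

Answer: -1

Derivation:
Old median = 8
After inserting x = -11: new sorted = [-15, -11, 0, 6, 7, 9, 12, 17, 25]
New median = 7
Delta = 7 - 8 = -1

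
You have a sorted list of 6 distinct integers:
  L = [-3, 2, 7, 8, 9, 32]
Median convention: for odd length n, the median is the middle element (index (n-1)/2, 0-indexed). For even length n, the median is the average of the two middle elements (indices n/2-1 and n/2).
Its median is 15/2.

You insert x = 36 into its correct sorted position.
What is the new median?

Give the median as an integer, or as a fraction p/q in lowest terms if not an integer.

Answer: 8

Derivation:
Old list (sorted, length 6): [-3, 2, 7, 8, 9, 32]
Old median = 15/2
Insert x = 36
Old length even (6). Middle pair: indices 2,3 = 7,8.
New length odd (7). New median = single middle element.
x = 36: 6 elements are < x, 0 elements are > x.
New sorted list: [-3, 2, 7, 8, 9, 32, 36]
New median = 8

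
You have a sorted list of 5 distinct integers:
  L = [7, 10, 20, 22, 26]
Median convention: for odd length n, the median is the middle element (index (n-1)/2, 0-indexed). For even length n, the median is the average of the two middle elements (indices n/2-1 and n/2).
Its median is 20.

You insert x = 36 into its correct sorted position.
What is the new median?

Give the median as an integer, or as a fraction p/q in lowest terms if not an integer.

Answer: 21

Derivation:
Old list (sorted, length 5): [7, 10, 20, 22, 26]
Old median = 20
Insert x = 36
Old length odd (5). Middle was index 2 = 20.
New length even (6). New median = avg of two middle elements.
x = 36: 5 elements are < x, 0 elements are > x.
New sorted list: [7, 10, 20, 22, 26, 36]
New median = 21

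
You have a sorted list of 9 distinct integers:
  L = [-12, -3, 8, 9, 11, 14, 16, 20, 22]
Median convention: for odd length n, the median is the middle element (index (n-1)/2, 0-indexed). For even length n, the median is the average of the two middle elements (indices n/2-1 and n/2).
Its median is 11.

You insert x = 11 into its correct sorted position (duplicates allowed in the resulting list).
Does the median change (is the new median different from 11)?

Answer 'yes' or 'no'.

Old median = 11
Insert x = 11
New median = 11
Changed? no

Answer: no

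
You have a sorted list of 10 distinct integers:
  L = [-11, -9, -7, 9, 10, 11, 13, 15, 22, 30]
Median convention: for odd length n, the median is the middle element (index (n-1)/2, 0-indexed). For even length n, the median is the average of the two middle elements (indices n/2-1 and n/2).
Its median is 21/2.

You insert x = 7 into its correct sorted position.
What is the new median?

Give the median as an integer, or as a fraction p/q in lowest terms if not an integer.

Answer: 10

Derivation:
Old list (sorted, length 10): [-11, -9, -7, 9, 10, 11, 13, 15, 22, 30]
Old median = 21/2
Insert x = 7
Old length even (10). Middle pair: indices 4,5 = 10,11.
New length odd (11). New median = single middle element.
x = 7: 3 elements are < x, 7 elements are > x.
New sorted list: [-11, -9, -7, 7, 9, 10, 11, 13, 15, 22, 30]
New median = 10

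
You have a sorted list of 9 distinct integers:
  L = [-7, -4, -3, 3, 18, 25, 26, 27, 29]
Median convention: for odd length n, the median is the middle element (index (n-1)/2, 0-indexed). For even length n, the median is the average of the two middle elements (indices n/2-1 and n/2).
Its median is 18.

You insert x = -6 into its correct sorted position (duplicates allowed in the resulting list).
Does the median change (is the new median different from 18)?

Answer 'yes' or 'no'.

Answer: yes

Derivation:
Old median = 18
Insert x = -6
New median = 21/2
Changed? yes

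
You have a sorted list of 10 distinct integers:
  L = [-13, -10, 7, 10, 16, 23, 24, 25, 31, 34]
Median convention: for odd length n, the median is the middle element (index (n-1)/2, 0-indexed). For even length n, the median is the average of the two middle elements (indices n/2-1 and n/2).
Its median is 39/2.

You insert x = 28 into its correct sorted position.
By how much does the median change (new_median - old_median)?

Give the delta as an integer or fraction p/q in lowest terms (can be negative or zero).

Answer: 7/2

Derivation:
Old median = 39/2
After inserting x = 28: new sorted = [-13, -10, 7, 10, 16, 23, 24, 25, 28, 31, 34]
New median = 23
Delta = 23 - 39/2 = 7/2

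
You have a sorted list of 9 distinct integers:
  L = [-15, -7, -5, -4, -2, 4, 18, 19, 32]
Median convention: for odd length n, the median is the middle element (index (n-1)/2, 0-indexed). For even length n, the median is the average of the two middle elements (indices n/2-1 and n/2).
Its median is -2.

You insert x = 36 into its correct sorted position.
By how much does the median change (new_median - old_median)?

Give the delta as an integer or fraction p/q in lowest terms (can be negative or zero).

Answer: 3

Derivation:
Old median = -2
After inserting x = 36: new sorted = [-15, -7, -5, -4, -2, 4, 18, 19, 32, 36]
New median = 1
Delta = 1 - -2 = 3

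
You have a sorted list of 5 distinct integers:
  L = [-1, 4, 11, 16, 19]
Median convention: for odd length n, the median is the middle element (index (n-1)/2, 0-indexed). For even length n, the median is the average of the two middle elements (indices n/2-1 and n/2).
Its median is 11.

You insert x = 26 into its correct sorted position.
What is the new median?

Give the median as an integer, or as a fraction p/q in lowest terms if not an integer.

Answer: 27/2

Derivation:
Old list (sorted, length 5): [-1, 4, 11, 16, 19]
Old median = 11
Insert x = 26
Old length odd (5). Middle was index 2 = 11.
New length even (6). New median = avg of two middle elements.
x = 26: 5 elements are < x, 0 elements are > x.
New sorted list: [-1, 4, 11, 16, 19, 26]
New median = 27/2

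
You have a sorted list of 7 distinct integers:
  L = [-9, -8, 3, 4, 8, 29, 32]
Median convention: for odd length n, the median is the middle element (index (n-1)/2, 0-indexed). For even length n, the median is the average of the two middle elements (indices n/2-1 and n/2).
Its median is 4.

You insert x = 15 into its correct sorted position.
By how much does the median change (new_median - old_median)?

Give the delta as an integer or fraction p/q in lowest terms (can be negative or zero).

Answer: 2

Derivation:
Old median = 4
After inserting x = 15: new sorted = [-9, -8, 3, 4, 8, 15, 29, 32]
New median = 6
Delta = 6 - 4 = 2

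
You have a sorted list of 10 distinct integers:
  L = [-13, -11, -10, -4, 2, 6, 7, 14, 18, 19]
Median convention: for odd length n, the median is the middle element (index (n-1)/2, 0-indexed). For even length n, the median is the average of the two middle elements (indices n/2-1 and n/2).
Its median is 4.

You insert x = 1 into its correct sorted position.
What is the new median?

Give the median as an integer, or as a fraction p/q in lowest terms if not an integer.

Answer: 2

Derivation:
Old list (sorted, length 10): [-13, -11, -10, -4, 2, 6, 7, 14, 18, 19]
Old median = 4
Insert x = 1
Old length even (10). Middle pair: indices 4,5 = 2,6.
New length odd (11). New median = single middle element.
x = 1: 4 elements are < x, 6 elements are > x.
New sorted list: [-13, -11, -10, -4, 1, 2, 6, 7, 14, 18, 19]
New median = 2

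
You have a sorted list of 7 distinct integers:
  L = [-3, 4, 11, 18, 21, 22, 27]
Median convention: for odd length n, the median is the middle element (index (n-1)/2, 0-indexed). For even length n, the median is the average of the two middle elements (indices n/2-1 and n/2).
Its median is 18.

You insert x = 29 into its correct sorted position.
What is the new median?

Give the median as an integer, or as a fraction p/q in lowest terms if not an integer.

Answer: 39/2

Derivation:
Old list (sorted, length 7): [-3, 4, 11, 18, 21, 22, 27]
Old median = 18
Insert x = 29
Old length odd (7). Middle was index 3 = 18.
New length even (8). New median = avg of two middle elements.
x = 29: 7 elements are < x, 0 elements are > x.
New sorted list: [-3, 4, 11, 18, 21, 22, 27, 29]
New median = 39/2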